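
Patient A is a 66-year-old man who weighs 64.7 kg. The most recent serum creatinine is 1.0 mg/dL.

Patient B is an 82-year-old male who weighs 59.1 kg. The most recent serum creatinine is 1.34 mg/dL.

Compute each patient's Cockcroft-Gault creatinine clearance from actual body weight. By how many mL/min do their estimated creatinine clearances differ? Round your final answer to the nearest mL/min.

31 mL/min

Patient A: CrCl = (140 − 66) × 64.7 / (72 × 1) = 4787.8 / 72.00 ≈ 66.5 mL/min
Patient B: CrCl = (140 − 82) × 59.1 / (72 × 1.34) = 3427.8 / 96.48 ≈ 35.5 mL/min
|66.5 − 35.5| = 31.0 mL/min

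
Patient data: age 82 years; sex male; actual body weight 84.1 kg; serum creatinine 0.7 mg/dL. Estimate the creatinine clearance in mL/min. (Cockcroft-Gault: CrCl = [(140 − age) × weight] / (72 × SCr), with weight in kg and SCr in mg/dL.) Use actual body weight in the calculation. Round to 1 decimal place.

96.8 mL/min

CrCl = (140 − 82) × 84.1 / (72 × 0.7) = 4877.8 / 50.40 ≈ 96.8 mL/min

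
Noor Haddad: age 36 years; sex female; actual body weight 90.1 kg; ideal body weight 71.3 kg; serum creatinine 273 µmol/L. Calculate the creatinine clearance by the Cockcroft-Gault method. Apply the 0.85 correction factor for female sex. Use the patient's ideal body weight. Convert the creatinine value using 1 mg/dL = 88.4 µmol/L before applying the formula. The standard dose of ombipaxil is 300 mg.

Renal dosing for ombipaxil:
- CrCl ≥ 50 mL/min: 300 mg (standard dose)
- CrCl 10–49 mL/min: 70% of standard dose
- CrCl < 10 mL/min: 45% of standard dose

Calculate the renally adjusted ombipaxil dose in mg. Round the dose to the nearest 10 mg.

210 mg

SCr = 273 / 88.4 = 3.088 mg/dL
CrCl = (140 − 36) × 71.3 / (72 × 3.088) × 0.85 = 7415.2 / 222.34 × 0.85 ≈ 28.3 mL/min
CrCl ≈ 28 mL/min → bracket 10–49 mL/min.
70% of 300 mg = 210 mg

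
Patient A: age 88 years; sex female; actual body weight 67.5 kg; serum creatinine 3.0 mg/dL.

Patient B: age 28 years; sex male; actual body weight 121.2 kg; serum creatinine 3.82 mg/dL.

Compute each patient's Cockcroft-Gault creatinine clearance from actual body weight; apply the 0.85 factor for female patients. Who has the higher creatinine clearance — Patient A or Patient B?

Patient B

Patient A: CrCl = (140 − 88) × 67.5 / (72 × 3) × 0.85 = 3510.0 / 216.00 × 0.85 ≈ 13.8 mL/min
Patient B: CrCl = (140 − 28) × 121.2 / (72 × 3.82) = 13574.4 / 275.04 ≈ 49.4 mL/min
13.8 vs 49.4 mL/min → Patient B is higher.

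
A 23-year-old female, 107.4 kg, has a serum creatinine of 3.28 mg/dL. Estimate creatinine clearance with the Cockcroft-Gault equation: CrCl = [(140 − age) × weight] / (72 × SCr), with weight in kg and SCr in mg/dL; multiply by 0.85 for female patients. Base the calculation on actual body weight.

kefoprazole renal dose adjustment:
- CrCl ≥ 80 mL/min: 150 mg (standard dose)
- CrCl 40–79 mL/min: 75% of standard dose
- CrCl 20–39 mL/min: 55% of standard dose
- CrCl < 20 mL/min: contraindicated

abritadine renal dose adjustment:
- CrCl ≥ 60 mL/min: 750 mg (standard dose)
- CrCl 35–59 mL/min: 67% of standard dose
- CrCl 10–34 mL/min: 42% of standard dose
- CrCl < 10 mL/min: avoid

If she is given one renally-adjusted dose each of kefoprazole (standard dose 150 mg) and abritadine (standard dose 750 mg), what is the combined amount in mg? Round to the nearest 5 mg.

615 mg

CrCl = (140 − 23) × 107.4 / (72 × 3.28) × 0.85 = 12565.8 / 236.16 × 0.85 ≈ 45.2 mL/min
CrCl ≈ 45 mL/min.
kefoprazole: 40–79 mL/min → 75% of 150 mg = 112.5 mg.
abritadine: 35–59 mL/min → 67% of 750 mg = 502.5 mg.
Total = 112.5 + 502.5 = 615 mg.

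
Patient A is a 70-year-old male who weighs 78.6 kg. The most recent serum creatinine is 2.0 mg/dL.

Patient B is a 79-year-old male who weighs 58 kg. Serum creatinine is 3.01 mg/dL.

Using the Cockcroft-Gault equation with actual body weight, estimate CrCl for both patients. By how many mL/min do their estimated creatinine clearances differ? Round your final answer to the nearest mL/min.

22 mL/min

Patient A: CrCl = (140 − 70) × 78.6 / (72 × 2) = 5502.0 / 144.00 ≈ 38.2 mL/min
Patient B: CrCl = (140 − 79) × 58 / (72 × 3.01) = 3538.0 / 216.72 ≈ 16.3 mL/min
|38.2 − 16.3| = 21.9 mL/min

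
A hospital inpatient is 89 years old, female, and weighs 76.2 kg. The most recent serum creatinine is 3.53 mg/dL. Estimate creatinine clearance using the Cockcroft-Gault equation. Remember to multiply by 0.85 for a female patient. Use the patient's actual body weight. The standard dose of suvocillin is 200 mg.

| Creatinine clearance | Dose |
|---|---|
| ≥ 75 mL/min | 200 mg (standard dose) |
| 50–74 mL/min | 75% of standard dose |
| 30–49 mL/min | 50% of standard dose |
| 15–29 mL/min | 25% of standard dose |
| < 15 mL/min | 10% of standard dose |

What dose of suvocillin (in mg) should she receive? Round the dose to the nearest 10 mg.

CrCl = (140 − 89) × 76.2 / (72 × 3.53) × 0.85 = 3886.2 / 254.16 × 0.85 ≈ 13.0 mL/min
CrCl ≈ 13 mL/min → bracket < 15 mL/min.
10% of 200 mg = 20 mg

20 mg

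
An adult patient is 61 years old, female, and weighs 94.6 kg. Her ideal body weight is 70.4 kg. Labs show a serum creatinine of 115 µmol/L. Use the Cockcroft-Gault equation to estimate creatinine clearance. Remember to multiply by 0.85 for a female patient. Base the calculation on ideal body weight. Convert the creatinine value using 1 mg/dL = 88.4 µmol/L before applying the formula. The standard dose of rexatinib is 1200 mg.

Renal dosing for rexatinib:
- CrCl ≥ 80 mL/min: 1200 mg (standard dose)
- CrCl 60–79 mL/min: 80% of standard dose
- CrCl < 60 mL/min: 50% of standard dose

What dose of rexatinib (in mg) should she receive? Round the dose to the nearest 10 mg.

SCr = 115 / 88.4 = 1.301 mg/dL
CrCl = (140 − 61) × 70.4 / (72 × 1.301) × 0.85 = 5561.6 / 93.67 × 0.85 ≈ 50.5 mL/min
CrCl ≈ 50 mL/min → bracket < 60 mL/min.
50% of 1200 mg = 600 mg

600 mg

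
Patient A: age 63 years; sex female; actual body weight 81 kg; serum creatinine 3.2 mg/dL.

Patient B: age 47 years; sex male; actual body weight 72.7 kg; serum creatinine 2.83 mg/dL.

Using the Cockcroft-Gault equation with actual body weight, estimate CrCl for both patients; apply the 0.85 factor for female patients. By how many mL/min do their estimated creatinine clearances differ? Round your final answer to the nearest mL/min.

Patient A: CrCl = (140 − 63) × 81 / (72 × 3.2) × 0.85 = 6237.0 / 230.40 × 0.85 ≈ 23.0 mL/min
Patient B: CrCl = (140 − 47) × 72.7 / (72 × 2.83) = 6761.1 / 203.76 ≈ 33.2 mL/min
|23.0 − 33.2| = 10.2 mL/min

10 mL/min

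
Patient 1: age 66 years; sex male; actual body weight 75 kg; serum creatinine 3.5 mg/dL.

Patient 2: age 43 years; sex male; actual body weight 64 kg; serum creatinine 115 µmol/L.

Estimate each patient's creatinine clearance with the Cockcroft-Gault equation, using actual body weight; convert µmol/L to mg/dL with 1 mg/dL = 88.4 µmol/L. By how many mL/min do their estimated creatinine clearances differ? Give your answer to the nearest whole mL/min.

44 mL/min

Patient 1: CrCl = (140 − 66) × 75 / (72 × 3.5) = 5550.0 / 252.00 ≈ 22.0 mL/min
Patient 2: SCr = 115 / 88.4 = 1.301 mg/dL
Patient 2: CrCl = (140 − 43) × 64 / (72 × 1.301) = 6208.0 / 93.67 ≈ 66.3 mL/min
|22.0 − 66.3| = 44.3 mL/min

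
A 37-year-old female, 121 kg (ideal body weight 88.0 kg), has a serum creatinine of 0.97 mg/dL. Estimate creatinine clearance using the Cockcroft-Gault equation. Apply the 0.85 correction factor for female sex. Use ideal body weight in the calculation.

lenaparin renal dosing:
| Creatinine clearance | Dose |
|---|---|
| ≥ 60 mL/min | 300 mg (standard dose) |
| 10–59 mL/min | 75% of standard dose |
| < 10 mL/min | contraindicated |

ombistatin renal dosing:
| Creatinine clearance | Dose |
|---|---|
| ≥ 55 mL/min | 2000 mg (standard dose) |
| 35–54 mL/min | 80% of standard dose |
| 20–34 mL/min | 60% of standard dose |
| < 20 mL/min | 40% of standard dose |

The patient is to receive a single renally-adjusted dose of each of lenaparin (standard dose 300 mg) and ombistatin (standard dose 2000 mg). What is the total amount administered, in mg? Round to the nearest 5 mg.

CrCl = (140 − 37) × 88 / (72 × 0.97) × 0.85 = 9064.0 / 69.84 × 0.85 ≈ 110.3 mL/min
CrCl ≈ 110 mL/min.
lenaparin: ≥ 60 mL/min → 100% of 300 mg = 300 mg.
ombistatin: ≥ 55 mL/min → 100% of 2000 mg = 2000 mg.
Total = 300 + 2000 = 2300 mg.

2300 mg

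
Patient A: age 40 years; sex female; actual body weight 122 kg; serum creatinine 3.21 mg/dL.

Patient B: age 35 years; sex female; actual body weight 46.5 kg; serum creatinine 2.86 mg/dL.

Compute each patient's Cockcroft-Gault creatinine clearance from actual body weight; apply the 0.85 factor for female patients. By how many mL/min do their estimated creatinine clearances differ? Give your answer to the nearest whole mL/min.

Patient A: CrCl = (140 − 40) × 122 / (72 × 3.21) × 0.85 = 12200.0 / 231.12 × 0.85 ≈ 44.9 mL/min
Patient B: CrCl = (140 − 35) × 46.5 / (72 × 2.86) × 0.85 = 4882.5 / 205.92 × 0.85 ≈ 20.2 mL/min
|44.9 − 20.2| = 24.7 mL/min

25 mL/min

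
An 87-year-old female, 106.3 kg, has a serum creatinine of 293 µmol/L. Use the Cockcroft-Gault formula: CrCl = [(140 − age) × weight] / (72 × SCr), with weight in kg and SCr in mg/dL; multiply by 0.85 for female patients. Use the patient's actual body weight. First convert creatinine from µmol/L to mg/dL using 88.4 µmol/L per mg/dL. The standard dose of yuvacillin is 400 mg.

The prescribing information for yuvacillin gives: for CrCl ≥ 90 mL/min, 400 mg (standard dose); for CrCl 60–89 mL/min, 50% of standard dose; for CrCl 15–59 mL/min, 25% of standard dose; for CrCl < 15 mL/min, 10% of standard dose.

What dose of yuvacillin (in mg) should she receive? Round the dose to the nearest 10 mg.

100 mg

SCr = 293 / 88.4 = 3.314 mg/dL
CrCl = (140 − 87) × 106.3 / (72 × 3.314) × 0.85 = 5633.9 / 238.61 × 0.85 ≈ 20.1 mL/min
CrCl ≈ 20 mL/min → bracket 15–59 mL/min.
25% of 400 mg = 100 mg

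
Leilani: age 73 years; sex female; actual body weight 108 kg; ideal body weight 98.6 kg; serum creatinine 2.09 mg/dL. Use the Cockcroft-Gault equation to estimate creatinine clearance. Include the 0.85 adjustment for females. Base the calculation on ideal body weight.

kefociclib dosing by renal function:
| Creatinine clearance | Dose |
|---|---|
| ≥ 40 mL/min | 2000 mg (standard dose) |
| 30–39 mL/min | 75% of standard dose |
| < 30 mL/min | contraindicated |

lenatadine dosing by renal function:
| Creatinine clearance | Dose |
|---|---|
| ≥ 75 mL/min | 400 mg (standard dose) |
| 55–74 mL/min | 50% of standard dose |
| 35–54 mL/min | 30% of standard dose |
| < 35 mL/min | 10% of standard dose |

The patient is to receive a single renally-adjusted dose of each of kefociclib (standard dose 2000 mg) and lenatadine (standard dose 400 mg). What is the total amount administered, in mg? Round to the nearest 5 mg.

1620 mg

CrCl = (140 − 73) × 98.6 / (72 × 2.09) × 0.85 = 6606.2 / 150.48 × 0.85 ≈ 37.3 mL/min
CrCl ≈ 37 mL/min.
kefociclib: 30–39 mL/min → 75% of 2000 mg = 1500 mg.
lenatadine: 35–54 mL/min → 30% of 400 mg = 120 mg.
Total = 1500 + 120 = 1620 mg.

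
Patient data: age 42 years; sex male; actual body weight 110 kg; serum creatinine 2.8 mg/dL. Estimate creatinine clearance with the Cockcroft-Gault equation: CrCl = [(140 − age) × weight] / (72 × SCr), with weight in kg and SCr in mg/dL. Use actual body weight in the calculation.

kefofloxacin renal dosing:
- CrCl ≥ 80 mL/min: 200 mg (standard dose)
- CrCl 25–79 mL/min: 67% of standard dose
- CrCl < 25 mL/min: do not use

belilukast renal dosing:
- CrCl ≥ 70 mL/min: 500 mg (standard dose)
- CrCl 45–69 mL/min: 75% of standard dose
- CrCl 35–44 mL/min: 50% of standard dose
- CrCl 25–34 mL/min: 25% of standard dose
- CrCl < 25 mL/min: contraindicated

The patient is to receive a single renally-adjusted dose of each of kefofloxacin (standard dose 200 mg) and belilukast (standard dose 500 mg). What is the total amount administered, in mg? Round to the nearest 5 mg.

CrCl = (140 − 42) × 110 / (72 × 2.8) = 10780.0 / 201.60 ≈ 53.5 mL/min
CrCl ≈ 53 mL/min.
kefofloxacin: 25–79 mL/min → 67% of 200 mg = 134 mg.
belilukast: 45–69 mL/min → 75% of 500 mg = 375 mg.
Total = 134 + 375 = 509 mg.

510 mg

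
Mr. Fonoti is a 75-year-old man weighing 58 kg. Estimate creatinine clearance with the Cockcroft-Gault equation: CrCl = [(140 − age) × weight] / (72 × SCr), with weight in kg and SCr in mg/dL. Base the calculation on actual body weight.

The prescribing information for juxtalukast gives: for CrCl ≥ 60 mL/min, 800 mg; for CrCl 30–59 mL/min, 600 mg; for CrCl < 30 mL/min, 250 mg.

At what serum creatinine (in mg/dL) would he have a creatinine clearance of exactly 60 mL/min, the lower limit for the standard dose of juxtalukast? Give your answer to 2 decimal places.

0.87 mg/dL

Standard dose requires CrCl ≥ 60 mL/min.
Set (140 − 75) × 58 / (72 × SCr) = 60
SCr = (140 − 75) × 58 / (72 × 60) = 0.873 mg/dL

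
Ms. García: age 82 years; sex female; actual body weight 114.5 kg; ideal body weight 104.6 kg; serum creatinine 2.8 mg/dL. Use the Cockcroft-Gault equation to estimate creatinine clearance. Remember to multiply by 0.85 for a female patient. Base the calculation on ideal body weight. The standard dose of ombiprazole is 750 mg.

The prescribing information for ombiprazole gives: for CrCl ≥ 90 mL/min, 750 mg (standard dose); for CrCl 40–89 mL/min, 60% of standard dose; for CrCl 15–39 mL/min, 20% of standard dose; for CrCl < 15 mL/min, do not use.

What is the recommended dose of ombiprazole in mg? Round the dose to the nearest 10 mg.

150 mg

CrCl = (140 − 82) × 104.6 / (72 × 2.8) × 0.85 = 6066.8 / 201.60 × 0.85 ≈ 25.6 mL/min
CrCl ≈ 26 mL/min → bracket 15–39 mL/min.
20% of 750 mg = 150 mg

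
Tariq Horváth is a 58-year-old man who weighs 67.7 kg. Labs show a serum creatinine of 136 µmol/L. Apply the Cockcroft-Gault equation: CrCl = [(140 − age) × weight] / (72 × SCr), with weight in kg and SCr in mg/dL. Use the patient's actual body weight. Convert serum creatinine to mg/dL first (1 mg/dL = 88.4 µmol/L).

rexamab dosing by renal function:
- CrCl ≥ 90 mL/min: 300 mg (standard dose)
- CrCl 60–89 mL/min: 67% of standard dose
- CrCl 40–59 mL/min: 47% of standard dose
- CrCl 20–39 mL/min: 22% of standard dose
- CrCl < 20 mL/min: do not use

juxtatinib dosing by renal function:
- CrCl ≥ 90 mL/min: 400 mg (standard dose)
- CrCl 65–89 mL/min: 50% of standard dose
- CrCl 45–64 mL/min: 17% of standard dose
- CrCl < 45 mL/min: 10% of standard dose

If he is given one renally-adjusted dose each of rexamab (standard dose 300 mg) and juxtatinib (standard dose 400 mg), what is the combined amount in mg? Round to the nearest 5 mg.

210 mg

SCr = 136 / 88.4 = 1.538 mg/dL
CrCl = (140 − 58) × 67.7 / (72 × 1.538) = 5551.4 / 110.74 ≈ 50.1 mL/min
CrCl ≈ 50 mL/min.
rexamab: 40–59 mL/min → 47% of 300 mg = 141 mg.
juxtatinib: 45–64 mL/min → 17% of 400 mg = 68 mg.
Total = 141 + 68 = 209 mg.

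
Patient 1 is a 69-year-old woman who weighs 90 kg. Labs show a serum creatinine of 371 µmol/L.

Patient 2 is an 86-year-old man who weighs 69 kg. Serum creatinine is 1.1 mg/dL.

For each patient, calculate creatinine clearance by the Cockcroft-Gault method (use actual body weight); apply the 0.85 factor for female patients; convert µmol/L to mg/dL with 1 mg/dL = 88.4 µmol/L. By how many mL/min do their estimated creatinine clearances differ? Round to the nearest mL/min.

29 mL/min

Patient 1: SCr = 371 / 88.4 = 4.197 mg/dL
Patient 1: CrCl = (140 − 69) × 90 / (72 × 4.197) × 0.85 = 6390.0 / 302.18 × 0.85 ≈ 18.0 mL/min
Patient 2: CrCl = (140 − 86) × 69 / (72 × 1.1) = 3726.0 / 79.20 ≈ 47.0 mL/min
|18.0 − 47.0| = 29.0 mL/min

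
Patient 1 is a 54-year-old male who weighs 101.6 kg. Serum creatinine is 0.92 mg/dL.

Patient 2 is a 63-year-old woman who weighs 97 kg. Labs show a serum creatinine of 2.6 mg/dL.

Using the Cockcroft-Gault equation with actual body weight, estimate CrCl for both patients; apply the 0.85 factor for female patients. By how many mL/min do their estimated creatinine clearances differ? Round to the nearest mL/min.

98 mL/min

Patient 1: CrCl = (140 − 54) × 101.6 / (72 × 0.92) = 8737.6 / 66.24 ≈ 131.9 mL/min
Patient 2: CrCl = (140 − 63) × 97 / (72 × 2.6) × 0.85 = 7469.0 / 187.20 × 0.85 ≈ 33.9 mL/min
|131.9 − 33.9| = 98.0 mL/min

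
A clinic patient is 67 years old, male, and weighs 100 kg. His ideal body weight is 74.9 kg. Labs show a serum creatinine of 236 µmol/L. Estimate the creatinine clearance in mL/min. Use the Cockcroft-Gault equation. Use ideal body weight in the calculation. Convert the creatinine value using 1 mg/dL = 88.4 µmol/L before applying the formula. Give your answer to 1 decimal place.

28.4 mL/min

SCr = 236 / 88.4 = 2.67 mg/dL
CrCl = (140 − 67) × 74.9 / (72 × 2.67) = 5467.7 / 192.24 ≈ 28.4 mL/min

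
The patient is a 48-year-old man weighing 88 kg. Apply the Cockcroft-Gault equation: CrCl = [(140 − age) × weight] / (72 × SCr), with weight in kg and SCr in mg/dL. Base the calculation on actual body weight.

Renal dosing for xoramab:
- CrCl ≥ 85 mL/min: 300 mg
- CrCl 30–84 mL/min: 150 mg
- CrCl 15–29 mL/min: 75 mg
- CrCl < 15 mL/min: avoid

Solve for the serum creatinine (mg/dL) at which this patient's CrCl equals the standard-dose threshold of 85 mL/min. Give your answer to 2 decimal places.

Standard dose requires CrCl ≥ 85 mL/min.
Set (140 − 48) × 88 / (72 × SCr) = 85
SCr = (140 − 48) × 88 / (72 × 85) = 1.323 mg/dL

1.32 mg/dL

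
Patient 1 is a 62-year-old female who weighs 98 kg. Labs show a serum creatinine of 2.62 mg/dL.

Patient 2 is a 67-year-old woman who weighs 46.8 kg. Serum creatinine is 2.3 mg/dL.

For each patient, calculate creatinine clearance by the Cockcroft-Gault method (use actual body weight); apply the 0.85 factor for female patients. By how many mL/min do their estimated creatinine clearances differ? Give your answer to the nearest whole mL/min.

Patient 1: CrCl = (140 − 62) × 98 / (72 × 2.62) × 0.85 = 7644.0 / 188.64 × 0.85 ≈ 34.4 mL/min
Patient 2: CrCl = (140 − 67) × 46.8 / (72 × 2.3) × 0.85 = 3416.4 / 165.60 × 0.85 ≈ 17.5 mL/min
|34.4 − 17.5| = 16.9 mL/min

17 mL/min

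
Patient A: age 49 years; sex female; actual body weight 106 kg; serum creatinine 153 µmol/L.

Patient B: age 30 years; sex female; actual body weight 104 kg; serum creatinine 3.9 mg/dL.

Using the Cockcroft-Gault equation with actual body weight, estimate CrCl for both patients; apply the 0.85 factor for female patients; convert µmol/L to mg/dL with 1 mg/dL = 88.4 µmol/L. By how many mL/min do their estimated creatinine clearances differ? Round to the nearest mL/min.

31 mL/min

Patient A: SCr = 153 / 88.4 = 1.731 mg/dL
Patient A: CrCl = (140 − 49) × 106 / (72 × 1.731) × 0.85 = 9646.0 / 124.63 × 0.85 ≈ 65.8 mL/min
Patient B: CrCl = (140 − 30) × 104 / (72 × 3.9) × 0.85 = 11440.0 / 280.80 × 0.85 ≈ 34.6 mL/min
|65.8 − 34.6| = 31.2 mL/min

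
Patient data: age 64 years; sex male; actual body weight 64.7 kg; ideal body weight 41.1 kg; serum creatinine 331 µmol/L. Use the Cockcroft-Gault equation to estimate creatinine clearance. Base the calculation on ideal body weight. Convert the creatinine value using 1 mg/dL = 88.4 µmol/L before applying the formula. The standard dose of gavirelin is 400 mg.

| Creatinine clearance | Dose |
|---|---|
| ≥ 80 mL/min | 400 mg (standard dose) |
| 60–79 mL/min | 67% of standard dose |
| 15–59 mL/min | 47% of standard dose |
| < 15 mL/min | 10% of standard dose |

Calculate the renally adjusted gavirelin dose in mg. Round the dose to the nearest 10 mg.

40 mg

SCr = 331 / 88.4 = 3.744 mg/dL
CrCl = (140 − 64) × 41.1 / (72 × 3.744) = 3123.6 / 269.57 ≈ 11.6 mL/min
CrCl ≈ 12 mL/min → bracket < 15 mL/min.
10% of 400 mg = 40 mg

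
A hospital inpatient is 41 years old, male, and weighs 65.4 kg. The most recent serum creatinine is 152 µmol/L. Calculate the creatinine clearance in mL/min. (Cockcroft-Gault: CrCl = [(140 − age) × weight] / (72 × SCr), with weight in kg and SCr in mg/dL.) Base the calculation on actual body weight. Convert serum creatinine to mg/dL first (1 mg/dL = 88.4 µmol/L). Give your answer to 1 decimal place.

SCr = 152 / 88.4 = 1.719 mg/dL
CrCl = (140 − 41) × 65.4 / (72 × 1.719) = 6474.6 / 123.77 ≈ 52.3 mL/min

52.3 mL/min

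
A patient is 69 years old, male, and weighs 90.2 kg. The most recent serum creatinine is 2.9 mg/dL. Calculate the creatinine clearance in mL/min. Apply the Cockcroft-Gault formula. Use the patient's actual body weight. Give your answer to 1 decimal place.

30.7 mL/min

CrCl = (140 − 69) × 90.2 / (72 × 2.9) = 6404.2 / 208.80 ≈ 30.7 mL/min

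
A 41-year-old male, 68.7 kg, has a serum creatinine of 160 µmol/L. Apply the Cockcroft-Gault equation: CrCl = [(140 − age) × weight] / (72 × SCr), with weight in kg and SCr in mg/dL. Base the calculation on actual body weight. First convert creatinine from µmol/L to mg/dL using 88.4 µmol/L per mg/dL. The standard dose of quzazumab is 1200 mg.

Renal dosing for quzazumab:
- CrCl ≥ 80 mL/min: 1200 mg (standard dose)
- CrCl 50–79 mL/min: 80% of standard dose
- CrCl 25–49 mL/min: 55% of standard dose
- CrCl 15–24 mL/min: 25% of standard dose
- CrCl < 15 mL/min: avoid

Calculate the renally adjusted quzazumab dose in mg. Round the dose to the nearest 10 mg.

SCr = 160 / 88.4 = 1.81 mg/dL
CrCl = (140 − 41) × 68.7 / (72 × 1.81) = 6801.3 / 130.32 ≈ 52.2 mL/min
CrCl ≈ 52 mL/min → bracket 50–79 mL/min.
80% of 1200 mg = 960 mg

960 mg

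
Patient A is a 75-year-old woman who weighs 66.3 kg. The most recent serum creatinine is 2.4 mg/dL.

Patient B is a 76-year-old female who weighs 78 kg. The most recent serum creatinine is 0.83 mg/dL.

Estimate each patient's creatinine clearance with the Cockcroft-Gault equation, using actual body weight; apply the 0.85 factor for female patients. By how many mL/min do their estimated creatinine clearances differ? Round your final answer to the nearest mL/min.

Patient A: CrCl = (140 − 75) × 66.3 / (72 × 2.4) × 0.85 = 4309.5 / 172.80 × 0.85 ≈ 21.2 mL/min
Patient B: CrCl = (140 − 76) × 78 / (72 × 0.83) × 0.85 = 4992.0 / 59.76 × 0.85 ≈ 71.0 mL/min
|21.2 − 71.0| = 49.8 mL/min

50 mL/min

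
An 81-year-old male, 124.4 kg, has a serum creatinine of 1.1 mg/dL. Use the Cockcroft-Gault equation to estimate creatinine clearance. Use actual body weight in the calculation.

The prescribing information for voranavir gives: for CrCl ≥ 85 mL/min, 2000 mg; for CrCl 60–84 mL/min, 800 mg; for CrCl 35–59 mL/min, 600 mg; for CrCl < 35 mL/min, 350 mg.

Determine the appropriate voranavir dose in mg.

2000 mg

CrCl = (140 − 81) × 124.4 / (72 × 1.1) = 7339.6 / 79.20 ≈ 92.7 mL/min
CrCl ≈ 93 mL/min → bracket ≥ 85 mL/min.
Dose for this bracket: 2000 mg.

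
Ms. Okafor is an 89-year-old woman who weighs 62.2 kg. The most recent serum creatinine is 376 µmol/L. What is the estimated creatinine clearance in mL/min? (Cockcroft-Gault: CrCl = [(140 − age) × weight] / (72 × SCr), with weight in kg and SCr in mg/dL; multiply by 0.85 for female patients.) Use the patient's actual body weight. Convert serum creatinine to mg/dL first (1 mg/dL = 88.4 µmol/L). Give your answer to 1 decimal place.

SCr = 376 / 88.4 = 4.253 mg/dL
CrCl = (140 − 89) × 62.2 / (72 × 4.253) × 0.85 = 3172.2 / 306.22 × 0.85 ≈ 8.8 mL/min

8.8 mL/min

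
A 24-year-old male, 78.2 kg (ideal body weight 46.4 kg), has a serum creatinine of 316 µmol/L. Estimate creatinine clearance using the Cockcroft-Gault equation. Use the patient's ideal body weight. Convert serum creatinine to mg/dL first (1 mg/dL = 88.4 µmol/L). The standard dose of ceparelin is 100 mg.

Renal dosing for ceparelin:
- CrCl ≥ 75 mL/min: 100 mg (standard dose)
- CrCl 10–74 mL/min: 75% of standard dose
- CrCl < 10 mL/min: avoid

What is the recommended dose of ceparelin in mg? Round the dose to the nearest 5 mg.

SCr = 316 / 88.4 = 3.575 mg/dL
CrCl = (140 − 24) × 46.4 / (72 × 3.575) = 5382.4 / 257.40 ≈ 20.9 mL/min
CrCl ≈ 21 mL/min → bracket 10–74 mL/min.
75% of 100 mg = 75 mg

75 mg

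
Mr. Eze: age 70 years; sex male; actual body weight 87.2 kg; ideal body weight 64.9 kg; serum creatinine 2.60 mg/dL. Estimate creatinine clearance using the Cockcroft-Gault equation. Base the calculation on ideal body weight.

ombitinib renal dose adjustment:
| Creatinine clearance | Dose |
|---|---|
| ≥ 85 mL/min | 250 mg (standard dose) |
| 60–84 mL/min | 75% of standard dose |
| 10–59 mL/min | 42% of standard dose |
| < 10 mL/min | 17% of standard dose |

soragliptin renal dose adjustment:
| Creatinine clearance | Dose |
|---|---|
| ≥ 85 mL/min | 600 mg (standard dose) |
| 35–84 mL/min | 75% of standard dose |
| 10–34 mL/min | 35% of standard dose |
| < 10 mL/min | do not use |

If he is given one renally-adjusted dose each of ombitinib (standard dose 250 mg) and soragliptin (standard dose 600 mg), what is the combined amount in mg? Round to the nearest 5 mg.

CrCl = (140 − 70) × 64.9 / (72 × 2.6) = 4543.0 / 187.20 ≈ 24.3 mL/min
CrCl ≈ 24 mL/min.
ombitinib: 10–59 mL/min → 42% of 250 mg = 105 mg.
soragliptin: 10–34 mL/min → 35% of 600 mg = 210 mg.
Total = 105 + 210 = 315 mg.

315 mg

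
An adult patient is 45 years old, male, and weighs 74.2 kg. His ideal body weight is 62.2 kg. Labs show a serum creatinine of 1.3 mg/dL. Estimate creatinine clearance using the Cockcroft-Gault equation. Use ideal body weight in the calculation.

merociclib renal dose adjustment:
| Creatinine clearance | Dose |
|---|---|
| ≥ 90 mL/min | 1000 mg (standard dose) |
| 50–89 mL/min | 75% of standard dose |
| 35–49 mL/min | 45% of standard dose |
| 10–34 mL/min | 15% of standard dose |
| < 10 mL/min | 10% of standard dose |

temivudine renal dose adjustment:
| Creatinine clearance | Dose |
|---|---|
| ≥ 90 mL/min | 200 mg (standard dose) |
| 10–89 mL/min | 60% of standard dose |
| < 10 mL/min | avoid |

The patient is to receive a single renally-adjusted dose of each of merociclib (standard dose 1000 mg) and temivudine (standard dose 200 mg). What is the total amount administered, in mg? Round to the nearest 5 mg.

870 mg

CrCl = (140 − 45) × 62.2 / (72 × 1.3) = 5909.0 / 93.60 ≈ 63.1 mL/min
CrCl ≈ 63 mL/min.
merociclib: 50–89 mL/min → 75% of 1000 mg = 750 mg.
temivudine: 10–89 mL/min → 60% of 200 mg = 120 mg.
Total = 750 + 120 = 870 mg.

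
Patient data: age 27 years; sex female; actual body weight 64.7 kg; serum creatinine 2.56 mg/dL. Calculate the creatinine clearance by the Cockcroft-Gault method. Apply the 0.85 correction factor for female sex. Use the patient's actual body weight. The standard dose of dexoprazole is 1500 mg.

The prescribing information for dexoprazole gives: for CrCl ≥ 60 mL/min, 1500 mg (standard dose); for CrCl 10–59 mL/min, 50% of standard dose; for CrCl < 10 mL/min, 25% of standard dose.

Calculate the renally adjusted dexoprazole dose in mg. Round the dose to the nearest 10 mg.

CrCl = (140 − 27) × 64.7 / (72 × 2.56) × 0.85 = 7311.1 / 184.32 × 0.85 ≈ 33.7 mL/min
CrCl ≈ 34 mL/min → bracket 10–59 mL/min.
50% of 1500 mg = 750 mg

750 mg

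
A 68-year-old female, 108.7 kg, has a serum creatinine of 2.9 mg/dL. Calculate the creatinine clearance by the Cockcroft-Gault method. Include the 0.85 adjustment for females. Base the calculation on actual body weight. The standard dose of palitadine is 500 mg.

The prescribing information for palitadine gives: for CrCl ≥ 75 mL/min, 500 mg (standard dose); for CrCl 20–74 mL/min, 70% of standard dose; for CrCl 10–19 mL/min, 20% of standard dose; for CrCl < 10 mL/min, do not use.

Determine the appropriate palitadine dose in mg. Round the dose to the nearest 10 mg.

350 mg

CrCl = (140 − 68) × 108.7 / (72 × 2.9) × 0.85 = 7826.4 / 208.80 × 0.85 ≈ 31.9 mL/min
CrCl ≈ 32 mL/min → bracket 20–74 mL/min.
70% of 500 mg = 350 mg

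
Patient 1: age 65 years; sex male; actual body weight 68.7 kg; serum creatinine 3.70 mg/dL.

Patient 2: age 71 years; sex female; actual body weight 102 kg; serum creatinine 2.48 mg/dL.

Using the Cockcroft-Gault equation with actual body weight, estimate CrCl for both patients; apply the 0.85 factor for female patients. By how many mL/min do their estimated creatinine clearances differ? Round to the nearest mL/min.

Patient 1: CrCl = (140 − 65) × 68.7 / (72 × 3.7) = 5152.5 / 266.40 ≈ 19.3 mL/min
Patient 2: CrCl = (140 − 71) × 102 / (72 × 2.48) × 0.85 = 7038.0 / 178.56 × 0.85 ≈ 33.5 mL/min
|19.3 − 33.5| = 14.2 mL/min

14 mL/min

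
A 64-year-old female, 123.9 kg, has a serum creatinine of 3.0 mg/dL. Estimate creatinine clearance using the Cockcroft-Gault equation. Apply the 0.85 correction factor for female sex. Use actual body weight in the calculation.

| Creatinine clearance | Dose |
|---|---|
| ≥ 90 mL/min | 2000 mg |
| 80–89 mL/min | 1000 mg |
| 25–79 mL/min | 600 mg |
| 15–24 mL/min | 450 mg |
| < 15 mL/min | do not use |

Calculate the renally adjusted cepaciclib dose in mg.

600 mg

CrCl = (140 − 64) × 123.9 / (72 × 3) × 0.85 = 9416.4 / 216.00 × 0.85 ≈ 37.1 mL/min
CrCl ≈ 37 mL/min → bracket 25–79 mL/min.
Dose for this bracket: 600 mg.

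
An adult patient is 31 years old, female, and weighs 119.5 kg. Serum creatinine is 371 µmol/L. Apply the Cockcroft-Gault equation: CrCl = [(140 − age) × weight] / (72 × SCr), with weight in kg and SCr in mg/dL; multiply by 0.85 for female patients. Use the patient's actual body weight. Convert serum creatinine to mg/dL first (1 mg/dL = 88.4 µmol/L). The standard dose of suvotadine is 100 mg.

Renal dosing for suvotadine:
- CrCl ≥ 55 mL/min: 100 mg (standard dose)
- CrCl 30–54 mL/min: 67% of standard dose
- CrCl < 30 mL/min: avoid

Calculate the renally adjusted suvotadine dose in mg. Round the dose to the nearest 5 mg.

SCr = 371 / 88.4 = 4.197 mg/dL
CrCl = (140 − 31) × 119.5 / (72 × 4.197) × 0.85 = 13025.5 / 302.18 × 0.85 ≈ 36.6 mL/min
CrCl ≈ 37 mL/min → bracket 30–54 mL/min.
67% of 100 mg = 67 mg → 65 mg

65 mg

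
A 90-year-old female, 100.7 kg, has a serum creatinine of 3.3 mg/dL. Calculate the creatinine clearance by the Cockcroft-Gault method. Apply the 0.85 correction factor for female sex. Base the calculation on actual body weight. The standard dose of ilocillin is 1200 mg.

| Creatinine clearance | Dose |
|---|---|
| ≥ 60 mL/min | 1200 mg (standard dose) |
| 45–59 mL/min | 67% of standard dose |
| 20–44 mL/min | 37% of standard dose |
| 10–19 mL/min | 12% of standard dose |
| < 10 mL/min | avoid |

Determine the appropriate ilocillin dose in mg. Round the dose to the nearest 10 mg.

CrCl = (140 − 90) × 100.7 / (72 × 3.3) × 0.85 = 5035.0 / 237.60 × 0.85 ≈ 18.0 mL/min
CrCl ≈ 18 mL/min → bracket 10–19 mL/min.
12% of 1200 mg = 144 mg → 140 mg

140 mg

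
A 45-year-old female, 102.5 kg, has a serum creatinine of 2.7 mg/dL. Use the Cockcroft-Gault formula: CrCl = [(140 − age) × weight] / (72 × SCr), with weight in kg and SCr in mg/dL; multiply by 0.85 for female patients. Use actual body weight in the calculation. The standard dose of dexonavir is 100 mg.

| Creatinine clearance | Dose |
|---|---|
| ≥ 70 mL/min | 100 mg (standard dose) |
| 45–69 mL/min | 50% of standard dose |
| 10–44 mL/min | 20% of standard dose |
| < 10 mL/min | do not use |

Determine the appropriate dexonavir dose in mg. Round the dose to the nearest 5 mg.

CrCl = (140 − 45) × 102.5 / (72 × 2.7) × 0.85 = 9737.5 / 194.40 × 0.85 ≈ 42.6 mL/min
CrCl ≈ 43 mL/min → bracket 10–44 mL/min.
20% of 100 mg = 20 mg

20 mg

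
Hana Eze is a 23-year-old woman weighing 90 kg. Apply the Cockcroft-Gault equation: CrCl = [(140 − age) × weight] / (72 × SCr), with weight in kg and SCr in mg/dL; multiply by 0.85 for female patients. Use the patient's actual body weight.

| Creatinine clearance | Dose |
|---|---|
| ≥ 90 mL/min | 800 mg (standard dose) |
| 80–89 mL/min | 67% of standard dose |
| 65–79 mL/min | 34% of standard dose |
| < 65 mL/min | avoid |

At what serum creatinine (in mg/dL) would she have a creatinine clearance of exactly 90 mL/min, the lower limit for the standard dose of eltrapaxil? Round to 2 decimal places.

Standard dose requires CrCl ≥ 90 mL/min.
Set (140 − 23) × 90 × 0.85 / (72 × SCr) = 90
SCr = (140 − 23) × 90 × 0.85 / (72 × 90) = 1.381 mg/dL

1.38 mg/dL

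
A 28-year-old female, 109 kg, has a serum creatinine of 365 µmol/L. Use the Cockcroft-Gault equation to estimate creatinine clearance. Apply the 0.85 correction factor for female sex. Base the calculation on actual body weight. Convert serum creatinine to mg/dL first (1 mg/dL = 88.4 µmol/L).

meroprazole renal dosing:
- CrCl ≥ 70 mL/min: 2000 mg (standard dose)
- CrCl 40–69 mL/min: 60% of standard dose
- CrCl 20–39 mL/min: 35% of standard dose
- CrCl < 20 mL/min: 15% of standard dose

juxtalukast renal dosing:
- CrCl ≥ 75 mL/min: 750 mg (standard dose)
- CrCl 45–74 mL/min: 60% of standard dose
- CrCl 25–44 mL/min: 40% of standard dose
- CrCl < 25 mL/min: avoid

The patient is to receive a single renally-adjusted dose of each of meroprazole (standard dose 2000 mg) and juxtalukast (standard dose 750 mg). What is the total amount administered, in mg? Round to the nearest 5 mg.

SCr = 365 / 88.4 = 4.129 mg/dL
CrCl = (140 − 28) × 109 / (72 × 4.129) × 0.85 = 12208.0 / 297.29 × 0.85 ≈ 34.9 mL/min
CrCl ≈ 35 mL/min.
meroprazole: 20–39 mL/min → 35% of 2000 mg = 700 mg.
juxtalukast: 25–44 mL/min → 40% of 750 mg = 300 mg.
Total = 700 + 300 = 1000 mg.

1000 mg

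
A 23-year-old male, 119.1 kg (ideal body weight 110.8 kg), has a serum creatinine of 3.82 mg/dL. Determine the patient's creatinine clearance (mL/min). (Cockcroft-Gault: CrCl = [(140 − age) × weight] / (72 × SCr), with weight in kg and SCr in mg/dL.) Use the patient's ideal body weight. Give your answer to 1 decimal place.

CrCl = (140 − 23) × 110.8 / (72 × 3.82) = 12963.6 / 275.04 ≈ 47.1 mL/min

47.1 mL/min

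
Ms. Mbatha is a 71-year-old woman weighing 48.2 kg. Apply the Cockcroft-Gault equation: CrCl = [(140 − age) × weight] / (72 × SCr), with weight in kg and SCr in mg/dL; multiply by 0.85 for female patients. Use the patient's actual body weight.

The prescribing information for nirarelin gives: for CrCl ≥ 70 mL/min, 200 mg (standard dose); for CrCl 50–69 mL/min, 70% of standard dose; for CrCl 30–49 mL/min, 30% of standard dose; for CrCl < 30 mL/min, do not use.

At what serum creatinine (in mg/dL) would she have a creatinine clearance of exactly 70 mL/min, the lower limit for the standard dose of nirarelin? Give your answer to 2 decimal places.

0.56 mg/dL

Standard dose requires CrCl ≥ 70 mL/min.
Set (140 − 71) × 48.2 × 0.85 / (72 × SCr) = 70
SCr = (140 − 71) × 48.2 × 0.85 / (72 × 70) = 0.561 mg/dL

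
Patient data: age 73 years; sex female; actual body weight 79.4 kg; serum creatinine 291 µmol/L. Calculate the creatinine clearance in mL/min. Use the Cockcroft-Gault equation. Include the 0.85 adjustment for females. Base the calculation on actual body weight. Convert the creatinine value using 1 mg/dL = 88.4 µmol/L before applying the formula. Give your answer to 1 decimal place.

19.1 mL/min

SCr = 291 / 88.4 = 3.292 mg/dL
CrCl = (140 − 73) × 79.4 / (72 × 3.292) × 0.85 = 5319.8 / 237.02 × 0.85 ≈ 19.1 mL/min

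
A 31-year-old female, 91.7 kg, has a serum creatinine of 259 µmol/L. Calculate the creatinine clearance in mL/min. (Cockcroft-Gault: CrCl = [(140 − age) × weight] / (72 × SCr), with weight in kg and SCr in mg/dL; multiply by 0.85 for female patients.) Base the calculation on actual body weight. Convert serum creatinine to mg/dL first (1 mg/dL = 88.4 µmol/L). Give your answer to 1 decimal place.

SCr = 259 / 88.4 = 2.93 mg/dL
CrCl = (140 − 31) × 91.7 / (72 × 2.93) × 0.85 = 9995.3 / 210.96 × 0.85 ≈ 40.3 mL/min

40.3 mL/min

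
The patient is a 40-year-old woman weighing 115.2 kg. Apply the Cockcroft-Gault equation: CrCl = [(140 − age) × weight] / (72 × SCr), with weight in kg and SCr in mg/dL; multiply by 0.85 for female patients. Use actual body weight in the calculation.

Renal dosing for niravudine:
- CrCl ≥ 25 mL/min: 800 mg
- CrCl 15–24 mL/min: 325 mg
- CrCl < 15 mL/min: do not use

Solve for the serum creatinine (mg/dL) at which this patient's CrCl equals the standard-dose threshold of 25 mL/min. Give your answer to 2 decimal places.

Standard dose requires CrCl ≥ 25 mL/min.
Set (140 − 40) × 115.2 × 0.85 / (72 × SCr) = 25
SCr = (140 − 40) × 115.2 × 0.85 / (72 × 25) = 5.440 mg/dL

5.44 mg/dL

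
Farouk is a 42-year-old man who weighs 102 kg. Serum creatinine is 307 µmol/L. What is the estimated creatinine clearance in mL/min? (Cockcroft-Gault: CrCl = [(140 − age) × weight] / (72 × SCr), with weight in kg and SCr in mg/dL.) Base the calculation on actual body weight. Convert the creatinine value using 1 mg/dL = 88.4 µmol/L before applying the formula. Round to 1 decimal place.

40.0 mL/min

SCr = 307 / 88.4 = 3.473 mg/dL
CrCl = (140 − 42) × 102 / (72 × 3.473) = 9996.0 / 250.06 ≈ 40.0 mL/min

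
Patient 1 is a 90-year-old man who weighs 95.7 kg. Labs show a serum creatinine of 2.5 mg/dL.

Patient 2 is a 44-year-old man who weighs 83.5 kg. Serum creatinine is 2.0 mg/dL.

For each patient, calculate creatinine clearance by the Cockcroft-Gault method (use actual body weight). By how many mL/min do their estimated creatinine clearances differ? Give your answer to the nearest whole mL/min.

Patient 1: CrCl = (140 − 90) × 95.7 / (72 × 2.5) = 4785.0 / 180.00 ≈ 26.6 mL/min
Patient 2: CrCl = (140 − 44) × 83.5 / (72 × 2) = 8016.0 / 144.00 ≈ 55.7 mL/min
|26.6 − 55.7| = 29.1 mL/min

29 mL/min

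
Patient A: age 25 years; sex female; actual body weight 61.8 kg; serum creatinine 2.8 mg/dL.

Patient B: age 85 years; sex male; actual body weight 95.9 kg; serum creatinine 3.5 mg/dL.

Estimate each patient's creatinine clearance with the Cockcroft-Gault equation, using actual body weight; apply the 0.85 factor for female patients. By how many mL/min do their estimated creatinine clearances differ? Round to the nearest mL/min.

9 mL/min

Patient A: CrCl = (140 − 25) × 61.8 / (72 × 2.8) × 0.85 = 7107.0 / 201.60 × 0.85 ≈ 30.0 mL/min
Patient B: CrCl = (140 − 85) × 95.9 / (72 × 3.5) = 5274.5 / 252.00 ≈ 20.9 mL/min
|30.0 − 20.9| = 9.1 mL/min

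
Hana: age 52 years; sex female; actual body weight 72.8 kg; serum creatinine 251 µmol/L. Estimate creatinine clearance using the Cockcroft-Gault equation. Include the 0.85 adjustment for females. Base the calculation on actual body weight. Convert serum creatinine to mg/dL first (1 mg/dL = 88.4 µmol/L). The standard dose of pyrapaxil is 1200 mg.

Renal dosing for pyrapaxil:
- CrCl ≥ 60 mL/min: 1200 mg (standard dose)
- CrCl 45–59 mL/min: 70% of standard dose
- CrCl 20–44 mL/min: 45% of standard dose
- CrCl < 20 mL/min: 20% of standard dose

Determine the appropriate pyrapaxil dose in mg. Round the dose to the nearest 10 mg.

540 mg

SCr = 251 / 88.4 = 2.839 mg/dL
CrCl = (140 − 52) × 72.8 / (72 × 2.839) × 0.85 = 6406.4 / 204.41 × 0.85 ≈ 26.6 mL/min
CrCl ≈ 27 mL/min → bracket 20–44 mL/min.
45% of 1200 mg = 540 mg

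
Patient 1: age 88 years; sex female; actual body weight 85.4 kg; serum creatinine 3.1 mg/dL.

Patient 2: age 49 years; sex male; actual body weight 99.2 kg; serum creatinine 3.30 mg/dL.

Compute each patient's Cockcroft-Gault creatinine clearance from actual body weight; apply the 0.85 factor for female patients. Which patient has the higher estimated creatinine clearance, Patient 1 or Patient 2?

Patient 1: CrCl = (140 − 88) × 85.4 / (72 × 3.1) × 0.85 = 4440.8 / 223.20 × 0.85 ≈ 16.9 mL/min
Patient 2: CrCl = (140 − 49) × 99.2 / (72 × 3.3) = 9027.2 / 237.60 ≈ 38.0 mL/min
16.9 vs 38.0 mL/min → Patient 2 is higher.

Patient 2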